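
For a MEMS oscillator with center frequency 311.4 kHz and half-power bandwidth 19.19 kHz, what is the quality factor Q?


Step 1: Q = f0 / bandwidth
Step 2: Q = 311.4 / 19.19
Q = 16.2


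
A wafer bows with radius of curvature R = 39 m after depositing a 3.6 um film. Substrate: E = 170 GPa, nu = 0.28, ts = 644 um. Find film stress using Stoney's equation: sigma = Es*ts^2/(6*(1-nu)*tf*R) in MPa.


Step 1: Compute numerator: Es * ts^2 = 170 * 644^2 = 70505120 (GPa*um^2)
Step 2: Compute denominator (R in um): 6*(1-nu)*tf*R = 6*0.72*3.6*39e6 = 606528000.0 (um^2)
Step 3: sigma (GPa) = 70505120 / 606528000.0 = 1.16244e-01 GPa
Step 4: Convert to MPa (x1000): sigma = 116.2 MPa


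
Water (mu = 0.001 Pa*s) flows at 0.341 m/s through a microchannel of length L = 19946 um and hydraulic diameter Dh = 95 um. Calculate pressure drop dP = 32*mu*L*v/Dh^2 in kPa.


Step 1: Convert to SI: L = 19946e-6 m, Dh = 95e-6 m
Step 2: dP = 32 * 0.001 * 19946e-6 * 0.341 / (95e-6)^2
Step 3: dP = 24116.43 Pa
Step 4: Convert to kPa: dP = 24.12 kPa


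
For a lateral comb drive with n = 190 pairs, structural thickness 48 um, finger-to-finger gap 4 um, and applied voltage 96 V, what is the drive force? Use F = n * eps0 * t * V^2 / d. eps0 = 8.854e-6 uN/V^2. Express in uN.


Step 1: Parameters: n=190, eps0=8.854e-6 uN/V^2, t=48 um, V=96 V, d=4 um
Step 2: V^2 = 9216
Step 3: F = 190 * 8.854e-6 * 48 * 9216 / 4
F = 186.044 uN


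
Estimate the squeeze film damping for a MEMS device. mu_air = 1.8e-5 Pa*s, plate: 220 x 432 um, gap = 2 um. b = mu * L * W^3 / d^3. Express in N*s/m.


Step 1: Convert to SI.
L = 220e-6 m, W = 432e-6 m, d = 2e-6 m
Step 2: W^3 = (432e-6)^3 = 8.06e-11 m^3
Step 3: d^3 = (2e-6)^3 = 8.00e-18 m^3
Step 4: b = 1.8e-5 * 220e-6 * 8.06e-11 / 8.00e-18
b = 3.99e-02 N*s/m


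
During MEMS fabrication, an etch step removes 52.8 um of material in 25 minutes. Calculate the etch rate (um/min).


Step 1: Etch rate = depth / time
Step 2: rate = 52.8 / 25
rate = 2.112 um/min


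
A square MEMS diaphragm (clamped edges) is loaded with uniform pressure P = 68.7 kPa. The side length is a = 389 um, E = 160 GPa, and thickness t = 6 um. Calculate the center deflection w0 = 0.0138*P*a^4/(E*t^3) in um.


Step 1: Convert pressure to compatible units (E is in GPa, so P in GPa).
P = 68.7 kPa = 68.7e-6 GPa
Step 2: Compute numerator: 0.0138 * P * a^4.
a^4 = 389^4 = 22898045041
numerator = 0.0138 * 68.7e-6 * 22898045041 = 2.17087e+04
Step 3: Compute denominator: E * t^3 = 160 * 6^3 = 34560
Step 4: w0 = numerator / denominator = 2.17087e+04 / 34560 = 0.6281 um


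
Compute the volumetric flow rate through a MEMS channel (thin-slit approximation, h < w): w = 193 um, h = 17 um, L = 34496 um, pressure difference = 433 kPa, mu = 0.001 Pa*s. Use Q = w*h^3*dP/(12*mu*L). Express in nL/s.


Step 1: Convert all dimensions to SI (meters).
w = 193e-6 m, h = 17e-6 m, L = 34496e-6 m, dP = 433e3 Pa
Step 2: Q = w * h^3 * dP / (12 * mu * L)
Q = 193e-6 * (17e-6)^3 * 433e3 / (12 * 0.001 * 34496e-6) = 9.9184083e-10 m^3/s
Step 3: Convert Q from m^3/s to nL/s (1 m^3 = 1e12 nL, so multiply by 1e12).
Q = 991.841 nL/s


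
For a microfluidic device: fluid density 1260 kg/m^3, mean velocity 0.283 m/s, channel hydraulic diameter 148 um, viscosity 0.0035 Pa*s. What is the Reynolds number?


Step 1: Convert Dh to meters: Dh = 148e-6 m
Step 2: Re = rho * v * Dh / mu
Re = 1260 * 0.283 * 148e-6 / 0.0035
Re = 15.078


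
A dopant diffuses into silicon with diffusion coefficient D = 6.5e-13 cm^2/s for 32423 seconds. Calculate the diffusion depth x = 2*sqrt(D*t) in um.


Step 1: Compute D*t = 6.5e-13 * 32423 = 2.107495e-08 cm^2
Step 2: sqrt(D*t) = 1.45172e-04 cm
Step 3: x = 2 * 1.45172e-04 cm = 2.90344e-04 cm
Step 4: Convert to um (1 cm = 1e4 um): x = 2.903 um


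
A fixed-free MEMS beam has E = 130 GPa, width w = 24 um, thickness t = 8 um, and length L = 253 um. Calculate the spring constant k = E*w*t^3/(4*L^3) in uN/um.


Step 1: Convert E to consistent units (1 GPa = 1000 uN/um^2).
E = 130 GPa = 130000 uN/um^2
Step 2: Compute t^3 = 8^3 = 512
Step 3: Compute L^3 = 253^3 = 16194277
Step 4: k = 130000 * 24 * 512 / (4 * 16194277)
k = 24.6606 uN/um


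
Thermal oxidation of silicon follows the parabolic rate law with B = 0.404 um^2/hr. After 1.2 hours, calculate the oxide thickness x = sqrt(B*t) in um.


Step 1: Compute B*t = 0.404 * 1.2 = 0.4848
Step 2: x = sqrt(0.4848)
x = 0.696 um


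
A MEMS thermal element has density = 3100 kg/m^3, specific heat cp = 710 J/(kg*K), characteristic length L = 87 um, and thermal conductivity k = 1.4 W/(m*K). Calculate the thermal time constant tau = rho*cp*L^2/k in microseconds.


Step 1: Convert L to m: L = 87e-6 m
Step 2: L^2 = (87e-6)^2 = 7.569e-09 m^2
Step 3: tau = 3100 * 710 * 7.569e-09 / 1.4 = 1.189954929e-02 s
Step 4: Convert to microseconds (multiply by 1e6).
tau = 11899.549 us


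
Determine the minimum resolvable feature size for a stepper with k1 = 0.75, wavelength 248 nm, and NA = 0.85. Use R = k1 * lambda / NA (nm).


Step 1: Identify values: k1 = 0.75, lambda = 248 nm, NA = 0.85
Step 2: R = k1 * lambda / NA
R = 0.75 * 248 / 0.85
R = 218.8 nm


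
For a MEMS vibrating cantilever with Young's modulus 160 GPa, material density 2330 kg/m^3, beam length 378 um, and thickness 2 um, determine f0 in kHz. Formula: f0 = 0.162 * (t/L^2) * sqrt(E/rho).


Step 1: Convert units to SI.
t_SI = 2e-6 m, L_SI = 378e-6 m
Step 2: Calculate sqrt(E/rho).
sqrt(160e9 / 2330) = 8286.71 m/s
Step 3: Compute f0.
f0 = 0.162 * 2e-6 / (378e-6)^2 * 8286.71 = 18790.7 Hz = 18.79 kHz


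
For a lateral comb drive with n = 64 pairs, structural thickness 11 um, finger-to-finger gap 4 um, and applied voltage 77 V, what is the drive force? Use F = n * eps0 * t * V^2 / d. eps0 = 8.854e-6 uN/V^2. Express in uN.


Step 1: Parameters: n=64, eps0=8.854e-6 uN/V^2, t=11 um, V=77 V, d=4 um
Step 2: V^2 = 5929
Step 3: F = 64 * 8.854e-6 * 11 * 5929 / 4
F = 9.239 uN


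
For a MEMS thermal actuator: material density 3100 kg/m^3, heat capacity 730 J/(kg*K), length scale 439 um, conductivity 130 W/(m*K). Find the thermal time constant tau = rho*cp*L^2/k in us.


Step 1: Convert L to m: L = 439e-6 m
Step 2: L^2 = (439e-6)^2 = 1.92721e-07 m^2
Step 3: tau = 3100 * 730 * 1.92721e-07 / 130 = 3.35482787e-03 s
Step 4: Convert to microseconds (multiply by 1e6).
tau = 3354.828 us


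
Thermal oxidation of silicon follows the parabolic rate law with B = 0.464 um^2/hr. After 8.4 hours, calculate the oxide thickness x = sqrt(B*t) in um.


Step 1: Compute B*t = 0.464 * 8.4 = 3.8976
Step 2: x = sqrt(3.8976)
x = 1.974 um


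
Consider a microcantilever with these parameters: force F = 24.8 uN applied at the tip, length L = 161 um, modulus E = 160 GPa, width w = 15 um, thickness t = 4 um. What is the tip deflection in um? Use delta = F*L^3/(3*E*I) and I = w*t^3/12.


Step 1: Calculate the second moment of area.
I = w * t^3 / 12 = 15 * 4^3 / 12 = 80.0 um^4
Step 2: Convert E to consistent units (1 GPa = 1000 uN/um^2).
E = 160 GPa = 160000 uN/um^2
Step 3: Calculate tip deflection.
delta = F * L^3 / (3 * E * I)
delta = 24.8 * 161^3 / (3 * 160000 * 80.0)
delta = 2.6952 um


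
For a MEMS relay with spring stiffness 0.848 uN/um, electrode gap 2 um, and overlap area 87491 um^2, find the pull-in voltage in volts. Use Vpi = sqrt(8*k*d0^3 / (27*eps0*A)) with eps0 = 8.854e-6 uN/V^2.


Step 1: Compute numerator: 8 * k * d0^3 = 8 * 0.848 * 2^3 = 54.272
Step 2: Compute denominator: 27 * eps0 * A = 27 * 8.854e-6 * 87491 = 20.915423
Step 3: Vpi = sqrt(54.272 / 20.915423)
Vpi = 1.61 V


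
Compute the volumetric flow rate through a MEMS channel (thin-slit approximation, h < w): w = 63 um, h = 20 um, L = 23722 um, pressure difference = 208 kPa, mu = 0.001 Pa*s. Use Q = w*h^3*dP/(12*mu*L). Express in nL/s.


Step 1: Convert all dimensions to SI (meters).
w = 63e-6 m, h = 20e-6 m, L = 23722e-6 m, dP = 208e3 Pa
Step 2: Q = w * h^3 * dP / (12 * mu * L)
Q = 63e-6 * (20e-6)^3 * 208e3 / (12 * 0.001 * 23722e-6) = 3.6826574e-10 m^3/s
Step 3: Convert Q from m^3/s to nL/s (1 m^3 = 1e12 nL, so multiply by 1e12).
Q = 368.266 nL/s


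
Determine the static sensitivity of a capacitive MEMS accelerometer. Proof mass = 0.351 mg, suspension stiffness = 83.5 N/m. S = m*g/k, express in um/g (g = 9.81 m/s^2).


Step 1: Convert mass: m = 0.351 mg = 3.51e-07 kg
Step 2: S = m * g / k = 3.51e-07 * 9.81 / 83.5
Step 3: S = 4.12e-08 m/g
Step 4: Convert to um/g: S = 0.041 um/g


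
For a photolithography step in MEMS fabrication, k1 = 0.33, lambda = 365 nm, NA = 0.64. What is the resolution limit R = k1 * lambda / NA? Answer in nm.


Step 1: Identify values: k1 = 0.33, lambda = 365 nm, NA = 0.64
Step 2: R = k1 * lambda / NA
R = 0.33 * 365 / 0.64
R = 188.2 nm


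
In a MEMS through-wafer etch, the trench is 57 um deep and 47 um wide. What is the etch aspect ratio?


Step 1: AR = depth / width
Step 2: AR = 57 / 47
AR = 1.2


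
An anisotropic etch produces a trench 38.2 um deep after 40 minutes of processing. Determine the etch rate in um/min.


Step 1: Etch rate = depth / time
Step 2: rate = 38.2 / 40
rate = 0.955 um/min


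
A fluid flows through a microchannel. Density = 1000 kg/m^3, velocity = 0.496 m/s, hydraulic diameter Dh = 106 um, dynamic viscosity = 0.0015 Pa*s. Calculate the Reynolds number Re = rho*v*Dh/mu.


Step 1: Convert Dh to meters: Dh = 106e-6 m
Step 2: Re = rho * v * Dh / mu
Re = 1000 * 0.496 * 106e-6 / 0.0015
Re = 35.051


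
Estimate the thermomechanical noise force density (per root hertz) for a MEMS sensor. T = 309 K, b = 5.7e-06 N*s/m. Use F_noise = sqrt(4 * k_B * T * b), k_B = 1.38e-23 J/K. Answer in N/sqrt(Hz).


Step 1: Compute 4 * k_B * T * b
= 4 * 1.38e-23 * 309 * 5.7e-06
= 9.7224e-26 N^2/Hz
Step 2: F_noise = sqrt(9.7224e-26)
F_noise = 3.12e-13 N/sqrt(Hz)


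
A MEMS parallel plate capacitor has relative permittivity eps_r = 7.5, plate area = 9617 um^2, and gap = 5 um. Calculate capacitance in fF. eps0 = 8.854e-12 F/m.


Step 1: Convert area to m^2: A = 9617e-12 m^2
Step 2: Convert gap to m: d = 5e-6 m
Step 3: C = eps0 * eps_r * A / d
C = 8.854e-12 * 7.5 * 9617e-12 / 5e-6
Step 4: Convert to fF (multiply by 1e15).
C = 127.72 fF


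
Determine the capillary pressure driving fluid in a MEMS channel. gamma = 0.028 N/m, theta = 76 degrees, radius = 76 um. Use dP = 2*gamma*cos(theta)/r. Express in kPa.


Step 1: cos(76 deg) = 0.2419
Step 2: Convert r to m: r = 76e-6 m
Step 3: dP = 2 * 0.028 * 0.2419 / 76e-6 = 178.2 Pa
Step 4: Convert Pa to kPa (divide by 1000).
dP = 0.18 kPa


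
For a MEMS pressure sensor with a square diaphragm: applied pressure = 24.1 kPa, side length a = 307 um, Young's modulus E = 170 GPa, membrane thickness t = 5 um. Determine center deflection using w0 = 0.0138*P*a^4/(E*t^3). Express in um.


Step 1: Convert pressure to compatible units (E is in GPa, so P in GPa).
P = 24.1 kPa = 24.1e-6 GPa
Step 2: Compute numerator: 0.0138 * P * a^4.
a^4 = 307^4 = 8882874001
numerator = 0.0138 * 24.1e-6 * 8882874001 = 2.9543e+03
Step 3: Compute denominator: E * t^3 = 170 * 5^3 = 21250
Step 4: w0 = numerator / denominator = 2.9543e+03 / 21250 = 0.139 um


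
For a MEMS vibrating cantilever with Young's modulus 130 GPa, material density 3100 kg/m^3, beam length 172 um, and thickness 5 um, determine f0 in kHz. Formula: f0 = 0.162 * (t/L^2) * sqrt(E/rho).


Step 1: Convert units to SI.
t_SI = 5e-6 m, L_SI = 172e-6 m
Step 2: Calculate sqrt(E/rho).
sqrt(130e9 / 3100) = 6475.76 m/s
Step 3: Compute f0.
f0 = 0.162 * 5e-6 / (172e-6)^2 * 6475.76 = 177304.1 Hz = 177.3 kHz


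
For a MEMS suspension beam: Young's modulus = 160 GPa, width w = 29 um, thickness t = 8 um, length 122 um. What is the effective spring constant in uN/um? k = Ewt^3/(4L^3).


Step 1: Convert E to consistent units (1 GPa = 1000 uN/um^2).
E = 160 GPa = 160000 uN/um^2
Step 2: Compute t^3 = 8^3 = 512
Step 3: Compute L^3 = 122^3 = 1815848
Step 4: k = 160000 * 29 * 512 / (4 * 1815848)
k = 327.0758 uN/um


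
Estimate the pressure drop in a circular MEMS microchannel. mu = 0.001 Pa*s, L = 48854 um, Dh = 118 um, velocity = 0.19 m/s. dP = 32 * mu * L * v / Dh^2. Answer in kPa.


Step 1: Convert to SI: L = 48854e-6 m, Dh = 118e-6 m
Step 2: dP = 32 * 0.001 * 48854e-6 * 0.19 / (118e-6)^2
Step 3: dP = 21332.40 Pa
Step 4: Convert to kPa: dP = 21.33 kPa


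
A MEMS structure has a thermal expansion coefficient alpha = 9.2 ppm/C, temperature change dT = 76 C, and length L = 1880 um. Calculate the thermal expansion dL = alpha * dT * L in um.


Step 1: Convert CTE: alpha = 9.2 ppm/C = 9.2e-6 /C
Step 2: dL = 9.2e-6 * 76 * 1880
dL = 1.3145 um


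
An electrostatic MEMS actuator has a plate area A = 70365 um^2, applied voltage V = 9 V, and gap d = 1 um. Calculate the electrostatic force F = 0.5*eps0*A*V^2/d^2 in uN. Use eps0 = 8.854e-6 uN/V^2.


Step 1: Identify parameters.
eps0 = 8.854e-6 uN/V^2, A = 70365 um^2, V = 9 V, d = 1 um
Step 2: Compute V^2 = 9^2 = 81
Step 3: Compute d^2 = 1^2 = 1
Step 4: F = 0.5 * 8.854e-6 * 70365 * 81 / 1
F = 25.232 uN


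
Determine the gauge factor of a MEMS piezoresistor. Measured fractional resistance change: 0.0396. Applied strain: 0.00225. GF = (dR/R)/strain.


Step 1: Identify values.
dR/R = 0.0396, strain = 0.00225
Step 2: GF = (dR/R) / strain = 0.0396 / 0.00225
GF = 17.6


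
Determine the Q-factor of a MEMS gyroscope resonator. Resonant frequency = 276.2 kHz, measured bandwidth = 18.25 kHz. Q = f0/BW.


Step 1: Q = f0 / bandwidth
Step 2: Q = 276.2 / 18.25
Q = 15.1


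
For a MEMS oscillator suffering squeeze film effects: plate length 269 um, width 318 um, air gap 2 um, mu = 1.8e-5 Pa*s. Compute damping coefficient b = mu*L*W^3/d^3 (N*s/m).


Step 1: Convert to SI.
L = 269e-6 m, W = 318e-6 m, d = 2e-6 m
Step 2: W^3 = (318e-6)^3 = 3.22e-11 m^3
Step 3: d^3 = (2e-6)^3 = 8.00e-18 m^3
Step 4: b = 1.8e-5 * 269e-6 * 3.22e-11 / 8.00e-18
b = 1.95e-02 N*s/m


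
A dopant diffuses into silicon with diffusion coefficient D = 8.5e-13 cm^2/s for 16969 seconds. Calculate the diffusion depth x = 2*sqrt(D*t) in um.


Step 1: Compute D*t = 8.5e-13 * 16969 = 1.442365e-08 cm^2
Step 2: sqrt(D*t) = 1.20099e-04 cm
Step 3: x = 2 * 1.20099e-04 cm = 2.40198e-04 cm
Step 4: Convert to um (1 cm = 1e4 um): x = 2.402 um


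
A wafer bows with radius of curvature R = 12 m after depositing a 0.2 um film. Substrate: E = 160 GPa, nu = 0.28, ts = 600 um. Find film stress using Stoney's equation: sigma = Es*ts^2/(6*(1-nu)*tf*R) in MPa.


Step 1: Compute numerator: Es * ts^2 = 160 * 600^2 = 57600000 (GPa*um^2)
Step 2: Compute denominator (R in um): 6*(1-nu)*tf*R = 6*0.72*0.2*12e6 = 10368000.0 (um^2)
Step 3: sigma (GPa) = 57600000 / 10368000.0 = 5.555556e+00 GPa
Step 4: Convert to MPa (x1000): sigma = 5555.6 MPa


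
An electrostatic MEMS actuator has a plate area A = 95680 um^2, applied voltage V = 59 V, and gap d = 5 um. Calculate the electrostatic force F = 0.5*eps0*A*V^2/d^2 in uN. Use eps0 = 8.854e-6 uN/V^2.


Step 1: Identify parameters.
eps0 = 8.854e-6 uN/V^2, A = 95680 um^2, V = 59 V, d = 5 um
Step 2: Compute V^2 = 59^2 = 3481
Step 3: Compute d^2 = 5^2 = 25
Step 4: F = 0.5 * 8.854e-6 * 95680 * 3481 / 25
F = 58.979 uN


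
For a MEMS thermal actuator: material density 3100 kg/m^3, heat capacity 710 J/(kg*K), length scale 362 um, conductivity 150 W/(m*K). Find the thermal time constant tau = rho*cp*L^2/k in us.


Step 1: Convert L to m: L = 362e-6 m
Step 2: L^2 = (362e-6)^2 = 1.31044e-07 m^2
Step 3: tau = 3100 * 710 * 1.31044e-07 / 150 = 1.92285229e-03 s
Step 4: Convert to microseconds (multiply by 1e6).
tau = 1922.852 us


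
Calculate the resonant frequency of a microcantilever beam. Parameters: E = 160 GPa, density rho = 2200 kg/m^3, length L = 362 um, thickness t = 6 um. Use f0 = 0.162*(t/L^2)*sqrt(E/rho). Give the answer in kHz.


Step 1: Convert units to SI.
t_SI = 6e-6 m, L_SI = 362e-6 m
Step 2: Calculate sqrt(E/rho).
sqrt(160e9 / 2200) = 8528.03 m/s
Step 3: Compute f0.
f0 = 0.162 * 6e-6 / (362e-6)^2 * 8528.03 = 63255.4 Hz = 63.26 kHz


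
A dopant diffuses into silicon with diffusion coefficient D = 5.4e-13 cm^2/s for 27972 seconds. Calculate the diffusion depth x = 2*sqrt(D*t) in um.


Step 1: Compute D*t = 5.4e-13 * 27972 = 1.510488e-08 cm^2
Step 2: sqrt(D*t) = 1.22902e-04 cm
Step 3: x = 2 * 1.22902e-04 cm = 2.45804e-04 cm
Step 4: Convert to um (1 cm = 1e4 um): x = 2.458 um


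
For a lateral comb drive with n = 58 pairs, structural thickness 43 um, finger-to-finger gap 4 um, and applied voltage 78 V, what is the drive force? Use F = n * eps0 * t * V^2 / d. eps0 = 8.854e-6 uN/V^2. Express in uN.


Step 1: Parameters: n=58, eps0=8.854e-6 uN/V^2, t=43 um, V=78 V, d=4 um
Step 2: V^2 = 6084
Step 3: F = 58 * 8.854e-6 * 43 * 6084 / 4
F = 33.587 uN


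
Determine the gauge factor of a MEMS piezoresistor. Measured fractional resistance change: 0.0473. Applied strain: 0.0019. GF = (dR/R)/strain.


Step 1: Identify values.
dR/R = 0.0473, strain = 0.0019
Step 2: GF = (dR/R) / strain = 0.0473 / 0.0019
GF = 24.9


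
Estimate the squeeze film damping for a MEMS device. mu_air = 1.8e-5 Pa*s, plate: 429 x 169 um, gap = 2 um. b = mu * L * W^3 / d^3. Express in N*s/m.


Step 1: Convert to SI.
L = 429e-6 m, W = 169e-6 m, d = 2e-6 m
Step 2: W^3 = (169e-6)^3 = 4.83e-12 m^3
Step 3: d^3 = (2e-6)^3 = 8.00e-18 m^3
Step 4: b = 1.8e-5 * 429e-6 * 4.83e-12 / 8.00e-18
b = 4.66e-03 N*s/m


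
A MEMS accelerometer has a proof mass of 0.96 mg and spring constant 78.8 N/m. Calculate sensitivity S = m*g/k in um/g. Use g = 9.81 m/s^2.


Step 1: Convert mass: m = 0.96 mg = 9.60e-07 kg
Step 2: S = m * g / k = 9.60e-07 * 9.81 / 78.8
Step 3: S = 1.20e-07 m/g
Step 4: Convert to um/g: S = 0.12 um/g


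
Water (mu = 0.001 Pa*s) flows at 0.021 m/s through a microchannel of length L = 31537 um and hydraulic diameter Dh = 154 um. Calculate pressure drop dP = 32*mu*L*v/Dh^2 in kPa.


Step 1: Convert to SI: L = 31537e-6 m, Dh = 154e-6 m
Step 2: dP = 32 * 0.001 * 31537e-6 * 0.021 / (154e-6)^2
Step 3: dP = 893.61 Pa
Step 4: Convert to kPa: dP = 0.89 kPa


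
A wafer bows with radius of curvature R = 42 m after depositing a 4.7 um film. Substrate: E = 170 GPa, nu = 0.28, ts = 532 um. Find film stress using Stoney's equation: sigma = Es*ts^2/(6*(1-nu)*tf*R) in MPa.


Step 1: Compute numerator: Es * ts^2 = 170 * 532^2 = 48114080 (GPa*um^2)
Step 2: Compute denominator (R in um): 6*(1-nu)*tf*R = 6*0.72*4.7*42e6 = 852768000.0 (um^2)
Step 3: sigma (GPa) = 48114080 / 852768000.0 = 5.6421e-02 GPa
Step 4: Convert to MPa (x1000): sigma = 56.4 MPa


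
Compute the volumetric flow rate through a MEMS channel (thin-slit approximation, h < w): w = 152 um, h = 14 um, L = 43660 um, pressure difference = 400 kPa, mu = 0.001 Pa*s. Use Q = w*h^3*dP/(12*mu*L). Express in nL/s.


Step 1: Convert all dimensions to SI (meters).
w = 152e-6 m, h = 14e-6 m, L = 43660e-6 m, dP = 400e3 Pa
Step 2: Q = w * h^3 * dP / (12 * mu * L)
Q = 152e-6 * (14e-6)^3 * 400e3 / (12 * 0.001 * 43660e-6) = 3.184364e-10 m^3/s
Step 3: Convert Q from m^3/s to nL/s (1 m^3 = 1e12 nL, so multiply by 1e12).
Q = 318.436 nL/s


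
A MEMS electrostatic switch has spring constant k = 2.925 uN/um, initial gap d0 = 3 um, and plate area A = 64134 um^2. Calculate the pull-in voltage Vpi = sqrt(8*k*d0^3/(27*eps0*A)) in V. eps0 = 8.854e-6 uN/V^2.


Step 1: Compute numerator: 8 * k * d0^3 = 8 * 2.925 * 3^3 = 631.8
Step 2: Compute denominator: 27 * eps0 * A = 27 * 8.854e-6 * 64134 = 15.331746
Step 3: Vpi = sqrt(631.8 / 15.331746)
Vpi = 6.42 V


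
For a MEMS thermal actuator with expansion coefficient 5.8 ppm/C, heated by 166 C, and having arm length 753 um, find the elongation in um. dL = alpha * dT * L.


Step 1: Convert CTE: alpha = 5.8 ppm/C = 5.8e-6 /C
Step 2: dL = 5.8e-6 * 166 * 753
dL = 0.725 um


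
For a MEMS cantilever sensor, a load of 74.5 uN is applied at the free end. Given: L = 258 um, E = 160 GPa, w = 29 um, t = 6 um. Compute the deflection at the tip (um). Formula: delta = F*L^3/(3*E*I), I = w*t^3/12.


Step 1: Calculate the second moment of area.
I = w * t^3 / 12 = 29 * 6^3 / 12 = 522.0 um^4
Step 2: Convert E to consistent units (1 GPa = 1000 uN/um^2).
E = 160 GPa = 160000 uN/um^2
Step 3: Calculate tip deflection.
delta = F * L^3 / (3 * E * I)
delta = 74.5 * 258^3 / (3 * 160000 * 522.0)
delta = 5.1063 um


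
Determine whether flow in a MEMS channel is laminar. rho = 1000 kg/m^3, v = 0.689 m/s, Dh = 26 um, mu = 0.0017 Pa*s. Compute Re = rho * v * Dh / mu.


Step 1: Convert Dh to meters: Dh = 26e-6 m
Step 2: Re = rho * v * Dh / mu
Re = 1000 * 0.689 * 26e-6 / 0.0017
Re = 10.538
Since Re = 10.538 is below ~2300, the flow is laminar.


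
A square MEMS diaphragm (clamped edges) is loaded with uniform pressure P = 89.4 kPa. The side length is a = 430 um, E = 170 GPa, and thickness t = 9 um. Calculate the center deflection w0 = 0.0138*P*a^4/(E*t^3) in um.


Step 1: Convert pressure to compatible units (E is in GPa, so P in GPa).
P = 89.4 kPa = 89.4e-6 GPa
Step 2: Compute numerator: 0.0138 * P * a^4.
a^4 = 430^4 = 34188010000
numerator = 0.0138 * 89.4e-6 * 34188010000 = 4.21784e+04
Step 3: Compute denominator: E * t^3 = 170 * 9^3 = 123930
Step 4: w0 = numerator / denominator = 4.21784e+04 / 123930 = 0.3403 um


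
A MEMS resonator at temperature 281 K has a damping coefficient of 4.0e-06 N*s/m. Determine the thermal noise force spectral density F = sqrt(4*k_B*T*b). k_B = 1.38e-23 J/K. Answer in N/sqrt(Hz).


Step 1: Compute 4 * k_B * T * b
= 4 * 1.38e-23 * 281 * 4.0e-06
= 6.2045e-26 N^2/Hz
Step 2: F_noise = sqrt(6.2045e-26)
F_noise = 2.49e-13 N/sqrt(Hz)


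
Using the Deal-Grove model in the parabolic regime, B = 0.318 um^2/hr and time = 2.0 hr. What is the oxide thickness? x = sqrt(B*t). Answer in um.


Step 1: Compute B*t = 0.318 * 2.0 = 0.636
Step 2: x = sqrt(0.636)
x = 0.797 um


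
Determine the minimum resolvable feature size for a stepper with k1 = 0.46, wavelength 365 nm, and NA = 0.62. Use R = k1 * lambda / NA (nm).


Step 1: Identify values: k1 = 0.46, lambda = 365 nm, NA = 0.62
Step 2: R = k1 * lambda / NA
R = 0.46 * 365 / 0.62
R = 270.8 nm


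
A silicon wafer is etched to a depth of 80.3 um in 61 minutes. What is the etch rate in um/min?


Step 1: Etch rate = depth / time
Step 2: rate = 80.3 / 61
rate = 1.316 um/min


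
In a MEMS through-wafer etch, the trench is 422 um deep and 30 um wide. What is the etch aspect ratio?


Step 1: AR = depth / width
Step 2: AR = 422 / 30
AR = 14.1


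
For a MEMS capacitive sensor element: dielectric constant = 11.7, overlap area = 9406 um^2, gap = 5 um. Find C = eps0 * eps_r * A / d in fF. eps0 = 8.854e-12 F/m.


Step 1: Convert area to m^2: A = 9406e-12 m^2
Step 2: Convert gap to m: d = 5e-6 m
Step 3: C = eps0 * eps_r * A / d
C = 8.854e-12 * 11.7 * 9406e-12 / 5e-6
Step 4: Convert to fF (multiply by 1e15).
C = 194.88 fF


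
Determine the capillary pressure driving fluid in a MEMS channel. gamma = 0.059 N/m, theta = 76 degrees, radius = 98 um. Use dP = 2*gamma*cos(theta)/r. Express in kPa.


Step 1: cos(76 deg) = 0.2419
Step 2: Convert r to m: r = 98e-6 m
Step 3: dP = 2 * 0.059 * 0.2419 / 98e-6 = 291.3 Pa
Step 4: Convert Pa to kPa (divide by 1000).
dP = 0.29 kPa


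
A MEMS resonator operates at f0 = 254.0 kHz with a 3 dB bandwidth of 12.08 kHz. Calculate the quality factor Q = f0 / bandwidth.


Step 1: Q = f0 / bandwidth
Step 2: Q = 254.0 / 12.08
Q = 21.0


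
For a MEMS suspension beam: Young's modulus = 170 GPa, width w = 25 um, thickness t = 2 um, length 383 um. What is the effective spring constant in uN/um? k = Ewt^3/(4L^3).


Step 1: Convert E to consistent units (1 GPa = 1000 uN/um^2).
E = 170 GPa = 170000 uN/um^2
Step 2: Compute t^3 = 2^3 = 8
Step 3: Compute L^3 = 383^3 = 56181887
Step 4: k = 170000 * 25 * 8 / (4 * 56181887)
k = 0.1513 uN/um


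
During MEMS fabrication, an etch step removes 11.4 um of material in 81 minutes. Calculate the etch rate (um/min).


Step 1: Etch rate = depth / time
Step 2: rate = 11.4 / 81
rate = 0.141 um/min


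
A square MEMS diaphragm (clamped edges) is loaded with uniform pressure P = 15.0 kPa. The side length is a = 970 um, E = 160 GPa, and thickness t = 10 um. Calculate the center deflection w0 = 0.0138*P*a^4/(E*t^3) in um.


Step 1: Convert pressure to compatible units (E is in GPa, so P in GPa).
P = 15.0 kPa = 15.0e-6 GPa
Step 2: Compute numerator: 0.0138 * P * a^4.
a^4 = 970^4 = 885292810000
numerator = 0.0138 * 15.0e-6 * 885292810000 = 1.832556e+05
Step 3: Compute denominator: E * t^3 = 160 * 10^3 = 160000
Step 4: w0 = numerator / denominator = 1.832556e+05 / 160000 = 1.1453 um


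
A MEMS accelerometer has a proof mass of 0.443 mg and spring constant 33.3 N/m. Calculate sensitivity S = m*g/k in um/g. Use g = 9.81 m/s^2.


Step 1: Convert mass: m = 0.443 mg = 4.43e-07 kg
Step 2: S = m * g / k = 4.43e-07 * 9.81 / 33.3
Step 3: S = 1.31e-07 m/g
Step 4: Convert to um/g: S = 0.131 um/g


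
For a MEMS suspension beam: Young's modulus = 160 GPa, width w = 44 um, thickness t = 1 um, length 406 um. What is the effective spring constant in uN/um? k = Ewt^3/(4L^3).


Step 1: Convert E to consistent units (1 GPa = 1000 uN/um^2).
E = 160 GPa = 160000 uN/um^2
Step 2: Compute t^3 = 1^3 = 1
Step 3: Compute L^3 = 406^3 = 66923416
Step 4: k = 160000 * 44 * 1 / (4 * 66923416)
k = 0.0263 uN/um


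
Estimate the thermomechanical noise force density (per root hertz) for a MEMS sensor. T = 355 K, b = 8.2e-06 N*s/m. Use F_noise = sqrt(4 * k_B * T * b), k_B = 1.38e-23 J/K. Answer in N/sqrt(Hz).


Step 1: Compute 4 * k_B * T * b
= 4 * 1.38e-23 * 355 * 8.2e-06
= 1.6069e-25 N^2/Hz
Step 2: F_noise = sqrt(1.6069e-25)
F_noise = 4.01e-13 N/sqrt(Hz)


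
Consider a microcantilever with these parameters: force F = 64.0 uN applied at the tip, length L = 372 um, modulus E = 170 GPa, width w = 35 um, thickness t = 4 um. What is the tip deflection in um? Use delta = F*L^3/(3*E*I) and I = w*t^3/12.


Step 1: Calculate the second moment of area.
I = w * t^3 / 12 = 35 * 4^3 / 12 = 186.6667 um^4
Step 2: Convert E to consistent units (1 GPa = 1000 uN/um^2).
E = 170 GPa = 170000 uN/um^2
Step 3: Calculate tip deflection.
delta = F * L^3 / (3 * E * I)
delta = 64.0 * 372^3 / (3 * 170000 * 186.6667)
delta = 34.6076 um


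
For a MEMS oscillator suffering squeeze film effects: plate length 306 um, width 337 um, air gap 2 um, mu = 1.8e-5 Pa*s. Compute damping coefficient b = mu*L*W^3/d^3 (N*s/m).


Step 1: Convert to SI.
L = 306e-6 m, W = 337e-6 m, d = 2e-6 m
Step 2: W^3 = (337e-6)^3 = 3.83e-11 m^3
Step 3: d^3 = (2e-6)^3 = 8.00e-18 m^3
Step 4: b = 1.8e-5 * 306e-6 * 3.83e-11 / 8.00e-18
b = 2.64e-02 N*s/m


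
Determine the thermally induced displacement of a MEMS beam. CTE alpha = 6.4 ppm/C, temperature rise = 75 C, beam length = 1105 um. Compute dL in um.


Step 1: Convert CTE: alpha = 6.4 ppm/C = 6.4e-6 /C
Step 2: dL = 6.4e-6 * 75 * 1105
dL = 0.5304 um


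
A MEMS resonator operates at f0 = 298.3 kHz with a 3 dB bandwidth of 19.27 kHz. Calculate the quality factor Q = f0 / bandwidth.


Step 1: Q = f0 / bandwidth
Step 2: Q = 298.3 / 19.27
Q = 15.5


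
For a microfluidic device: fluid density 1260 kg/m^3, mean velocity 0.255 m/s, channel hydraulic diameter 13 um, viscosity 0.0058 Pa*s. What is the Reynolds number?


Step 1: Convert Dh to meters: Dh = 13e-6 m
Step 2: Re = rho * v * Dh / mu
Re = 1260 * 0.255 * 13e-6 / 0.0058
Re = 0.72


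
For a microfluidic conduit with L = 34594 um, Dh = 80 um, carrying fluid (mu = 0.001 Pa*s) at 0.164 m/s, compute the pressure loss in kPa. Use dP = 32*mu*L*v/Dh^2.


Step 1: Convert to SI: L = 34594e-6 m, Dh = 80e-6 m
Step 2: dP = 32 * 0.001 * 34594e-6 * 0.164 / (80e-6)^2
Step 3: dP = 28367.08 Pa
Step 4: Convert to kPa: dP = 28.37 kPa


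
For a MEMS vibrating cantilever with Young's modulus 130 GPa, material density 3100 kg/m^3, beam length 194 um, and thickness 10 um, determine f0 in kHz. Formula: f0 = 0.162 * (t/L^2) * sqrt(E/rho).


Step 1: Convert units to SI.
t_SI = 10e-6 m, L_SI = 194e-6 m
Step 2: Calculate sqrt(E/rho).
sqrt(130e9 / 3100) = 6475.76 m/s
Step 3: Compute f0.
f0 = 0.162 * 10e-6 / (194e-6)^2 * 6475.76 = 278741.9 Hz = 278.74 kHz


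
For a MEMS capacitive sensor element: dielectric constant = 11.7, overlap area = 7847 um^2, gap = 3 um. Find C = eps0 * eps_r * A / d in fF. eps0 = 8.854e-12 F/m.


Step 1: Convert area to m^2: A = 7847e-12 m^2
Step 2: Convert gap to m: d = 3e-6 m
Step 3: C = eps0 * eps_r * A / d
C = 8.854e-12 * 11.7 * 7847e-12 / 3e-6
Step 4: Convert to fF (multiply by 1e15).
C = 270.96 fF


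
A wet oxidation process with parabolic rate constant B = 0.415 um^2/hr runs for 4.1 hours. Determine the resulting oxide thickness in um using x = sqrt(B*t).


Step 1: Compute B*t = 0.415 * 4.1 = 1.7015
Step 2: x = sqrt(1.7015)
x = 1.304 um


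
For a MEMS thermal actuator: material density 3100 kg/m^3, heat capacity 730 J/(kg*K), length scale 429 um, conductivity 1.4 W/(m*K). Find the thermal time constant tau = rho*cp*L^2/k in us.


Step 1: Convert L to m: L = 429e-6 m
Step 2: L^2 = (429e-6)^2 = 1.84041e-07 m^2
Step 3: tau = 3100 * 730 * 1.84041e-07 / 1.4 = 2.9748913071e-01 s
Step 4: Convert to microseconds (multiply by 1e6).
tau = 297489.131 us


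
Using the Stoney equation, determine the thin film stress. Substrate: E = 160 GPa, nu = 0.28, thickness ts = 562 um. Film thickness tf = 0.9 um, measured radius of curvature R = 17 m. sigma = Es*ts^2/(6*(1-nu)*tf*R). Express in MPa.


Step 1: Compute numerator: Es * ts^2 = 160 * 562^2 = 50535040 (GPa*um^2)
Step 2: Compute denominator (R in um): 6*(1-nu)*tf*R = 6*0.72*0.9*17e6 = 66096000.0 (um^2)
Step 3: sigma (GPa) = 50535040 / 66096000.0 = 7.6457e-01 GPa
Step 4: Convert to MPa (x1000): sigma = 764.6 MPa


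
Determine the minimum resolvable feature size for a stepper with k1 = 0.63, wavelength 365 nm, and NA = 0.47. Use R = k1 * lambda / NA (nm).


Step 1: Identify values: k1 = 0.63, lambda = 365 nm, NA = 0.47
Step 2: R = k1 * lambda / NA
R = 0.63 * 365 / 0.47
R = 489.3 nm


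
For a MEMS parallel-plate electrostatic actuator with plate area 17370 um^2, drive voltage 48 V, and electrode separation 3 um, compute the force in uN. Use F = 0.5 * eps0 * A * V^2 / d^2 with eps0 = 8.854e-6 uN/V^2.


Step 1: Identify parameters.
eps0 = 8.854e-6 uN/V^2, A = 17370 um^2, V = 48 V, d = 3 um
Step 2: Compute V^2 = 48^2 = 2304
Step 3: Compute d^2 = 3^2 = 9
Step 4: F = 0.5 * 8.854e-6 * 17370 * 2304 / 9
F = 19.686 uN


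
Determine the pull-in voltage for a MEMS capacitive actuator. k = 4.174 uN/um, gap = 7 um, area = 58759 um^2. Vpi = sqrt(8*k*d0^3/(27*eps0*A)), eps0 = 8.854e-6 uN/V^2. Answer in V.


Step 1: Compute numerator: 8 * k * d0^3 = 8 * 4.174 * 7^3 = 11453.456
Step 2: Compute denominator: 27 * eps0 * A = 27 * 8.854e-6 * 58759 = 14.046809
Step 3: Vpi = sqrt(11453.456 / 14.046809)
Vpi = 28.55 V


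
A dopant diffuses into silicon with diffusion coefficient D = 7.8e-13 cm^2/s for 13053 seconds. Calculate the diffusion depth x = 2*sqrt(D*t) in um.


Step 1: Compute D*t = 7.8e-13 * 13053 = 1.018134e-08 cm^2
Step 2: sqrt(D*t) = 1.00903e-04 cm
Step 3: x = 2 * 1.00903e-04 cm = 2.01806e-04 cm
Step 4: Convert to um (1 cm = 1e4 um): x = 2.018 um


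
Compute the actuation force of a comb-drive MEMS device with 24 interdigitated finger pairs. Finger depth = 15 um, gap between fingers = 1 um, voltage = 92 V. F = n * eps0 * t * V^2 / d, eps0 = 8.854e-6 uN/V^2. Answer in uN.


Step 1: Parameters: n=24, eps0=8.854e-6 uN/V^2, t=15 um, V=92 V, d=1 um
Step 2: V^2 = 8464
Step 3: F = 24 * 8.854e-6 * 15 * 8464 / 1
F = 26.978 uN


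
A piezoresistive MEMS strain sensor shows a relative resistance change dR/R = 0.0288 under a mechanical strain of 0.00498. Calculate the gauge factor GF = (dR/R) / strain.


Step 1: Identify values.
dR/R = 0.0288, strain = 0.00498
Step 2: GF = (dR/R) / strain = 0.0288 / 0.00498
GF = 5.8


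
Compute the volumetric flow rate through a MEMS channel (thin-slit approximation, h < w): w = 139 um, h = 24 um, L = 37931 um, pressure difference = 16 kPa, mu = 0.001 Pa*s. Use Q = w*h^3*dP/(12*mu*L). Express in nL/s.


Step 1: Convert all dimensions to SI (meters).
w = 139e-6 m, h = 24e-6 m, L = 37931e-6 m, dP = 16e3 Pa
Step 2: Q = w * h^3 * dP / (12 * mu * L)
Q = 139e-6 * (24e-6)^3 * 16e3 / (12 * 0.001 * 37931e-6) = 6.754496e-11 m^3/s
Step 3: Convert Q from m^3/s to nL/s (1 m^3 = 1e12 nL, so multiply by 1e12).
Q = 67.545 nL/s


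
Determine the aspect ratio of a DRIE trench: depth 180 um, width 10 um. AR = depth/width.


Step 1: AR = depth / width
Step 2: AR = 180 / 10
AR = 18.0


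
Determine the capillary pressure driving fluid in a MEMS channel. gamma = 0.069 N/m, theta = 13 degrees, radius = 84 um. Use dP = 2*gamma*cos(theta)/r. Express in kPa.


Step 1: cos(13 deg) = 0.9744
Step 2: Convert r to m: r = 84e-6 m
Step 3: dP = 2 * 0.069 * 0.9744 / 84e-6 = 1600.8 Pa
Step 4: Convert Pa to kPa (divide by 1000).
dP = 1.6 kPa


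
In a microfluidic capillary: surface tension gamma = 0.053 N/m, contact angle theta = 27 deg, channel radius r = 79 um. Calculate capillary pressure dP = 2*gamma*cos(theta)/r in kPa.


Step 1: cos(27 deg) = 0.891
Step 2: Convert r to m: r = 79e-6 m
Step 3: dP = 2 * 0.053 * 0.891 / 79e-6 = 1195.5 Pa
Step 4: Convert Pa to kPa (divide by 1000).
dP = 1.2 kPa


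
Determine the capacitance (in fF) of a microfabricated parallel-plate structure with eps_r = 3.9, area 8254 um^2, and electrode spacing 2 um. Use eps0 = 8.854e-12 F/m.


Step 1: Convert area to m^2: A = 8254e-12 m^2
Step 2: Convert gap to m: d = 2e-6 m
Step 3: C = eps0 * eps_r * A / d
C = 8.854e-12 * 3.9 * 8254e-12 / 2e-6
Step 4: Convert to fF (multiply by 1e15).
C = 142.51 fF


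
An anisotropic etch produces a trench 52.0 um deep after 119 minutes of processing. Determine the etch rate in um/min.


Step 1: Etch rate = depth / time
Step 2: rate = 52.0 / 119
rate = 0.437 um/min


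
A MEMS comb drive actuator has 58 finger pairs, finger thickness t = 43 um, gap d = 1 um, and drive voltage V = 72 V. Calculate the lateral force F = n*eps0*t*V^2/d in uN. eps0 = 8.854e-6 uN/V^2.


Step 1: Parameters: n=58, eps0=8.854e-6 uN/V^2, t=43 um, V=72 V, d=1 um
Step 2: V^2 = 5184
Step 3: F = 58 * 8.854e-6 * 43 * 5184 / 1
F = 114.472 uN


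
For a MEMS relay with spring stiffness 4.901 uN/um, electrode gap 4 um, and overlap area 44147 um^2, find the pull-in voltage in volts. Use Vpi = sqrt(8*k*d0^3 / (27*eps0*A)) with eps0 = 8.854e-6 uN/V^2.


Step 1: Compute numerator: 8 * k * d0^3 = 8 * 4.901 * 4^3 = 2509.312
Step 2: Compute denominator: 27 * eps0 * A = 27 * 8.854e-6 * 44147 = 10.553694
Step 3: Vpi = sqrt(2509.312 / 10.553694)
Vpi = 15.42 V


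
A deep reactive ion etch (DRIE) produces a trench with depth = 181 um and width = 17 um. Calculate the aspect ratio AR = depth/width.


Step 1: AR = depth / width
Step 2: AR = 181 / 17
AR = 10.6


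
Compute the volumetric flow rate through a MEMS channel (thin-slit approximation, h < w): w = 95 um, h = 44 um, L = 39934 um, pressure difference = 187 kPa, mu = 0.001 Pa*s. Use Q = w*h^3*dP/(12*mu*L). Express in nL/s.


Step 1: Convert all dimensions to SI (meters).
w = 95e-6 m, h = 44e-6 m, L = 39934e-6 m, dP = 187e3 Pa
Step 2: Q = w * h^3 * dP / (12 * mu * L)
Q = 95e-6 * (44e-6)^3 * 187e3 / (12 * 0.001 * 39934e-6) = 3.15790588e-09 m^3/s
Step 3: Convert Q from m^3/s to nL/s (1 m^3 = 1e12 nL, so multiply by 1e12).
Q = 3157.906 nL/s


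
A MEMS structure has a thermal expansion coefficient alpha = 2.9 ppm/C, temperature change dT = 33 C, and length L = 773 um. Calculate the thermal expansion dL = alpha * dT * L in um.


Step 1: Convert CTE: alpha = 2.9 ppm/C = 2.9e-6 /C
Step 2: dL = 2.9e-6 * 33 * 773
dL = 0.074 um


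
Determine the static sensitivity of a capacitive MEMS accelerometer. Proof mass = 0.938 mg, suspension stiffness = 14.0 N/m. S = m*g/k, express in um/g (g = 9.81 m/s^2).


Step 1: Convert mass: m = 0.938 mg = 9.38e-07 kg
Step 2: S = m * g / k = 9.38e-07 * 9.81 / 14.0
Step 3: S = 6.57e-07 m/g
Step 4: Convert to um/g: S = 0.657 um/g


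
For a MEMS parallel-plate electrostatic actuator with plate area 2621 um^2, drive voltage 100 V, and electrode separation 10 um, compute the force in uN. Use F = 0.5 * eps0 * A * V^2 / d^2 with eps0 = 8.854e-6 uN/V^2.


Step 1: Identify parameters.
eps0 = 8.854e-6 uN/V^2, A = 2621 um^2, V = 100 V, d = 10 um
Step 2: Compute V^2 = 100^2 = 10000
Step 3: Compute d^2 = 10^2 = 100
Step 4: F = 0.5 * 8.854e-6 * 2621 * 10000 / 100
F = 1.16 uN


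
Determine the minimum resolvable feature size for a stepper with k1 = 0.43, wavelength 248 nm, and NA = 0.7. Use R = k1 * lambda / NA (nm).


Step 1: Identify values: k1 = 0.43, lambda = 248 nm, NA = 0.7
Step 2: R = k1 * lambda / NA
R = 0.43 * 248 / 0.7
R = 152.3 nm


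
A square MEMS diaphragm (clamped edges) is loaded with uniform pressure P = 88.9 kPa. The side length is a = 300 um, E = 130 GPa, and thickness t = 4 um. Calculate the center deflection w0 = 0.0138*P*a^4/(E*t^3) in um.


Step 1: Convert pressure to compatible units (E is in GPa, so P in GPa).
P = 88.9 kPa = 88.9e-6 GPa
Step 2: Compute numerator: 0.0138 * P * a^4.
a^4 = 300^4 = 8100000000
numerator = 0.0138 * 88.9e-6 * 8100000000 = 9.937242e+03
Step 3: Compute denominator: E * t^3 = 130 * 4^3 = 8320
Step 4: w0 = numerator / denominator = 9.937242e+03 / 8320 = 1.1944 um


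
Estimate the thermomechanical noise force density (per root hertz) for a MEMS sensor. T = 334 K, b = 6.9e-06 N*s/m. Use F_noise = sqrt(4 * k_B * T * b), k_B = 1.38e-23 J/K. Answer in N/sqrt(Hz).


Step 1: Compute 4 * k_B * T * b
= 4 * 1.38e-23 * 334 * 6.9e-06
= 1.2721e-25 N^2/Hz
Step 2: F_noise = sqrt(1.2721e-25)
F_noise = 3.57e-13 N/sqrt(Hz)


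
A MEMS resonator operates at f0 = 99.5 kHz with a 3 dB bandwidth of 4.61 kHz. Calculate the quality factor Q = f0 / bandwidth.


Step 1: Q = f0 / bandwidth
Step 2: Q = 99.5 / 4.61
Q = 21.6


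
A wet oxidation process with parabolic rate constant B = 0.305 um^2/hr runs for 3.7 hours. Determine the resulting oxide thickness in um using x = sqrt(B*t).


Step 1: Compute B*t = 0.305 * 3.7 = 1.1285
Step 2: x = sqrt(1.1285)
x = 1.062 um


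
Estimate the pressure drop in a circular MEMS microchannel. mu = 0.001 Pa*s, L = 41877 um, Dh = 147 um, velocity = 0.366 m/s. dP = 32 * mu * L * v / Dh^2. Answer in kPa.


Step 1: Convert to SI: L = 41877e-6 m, Dh = 147e-6 m
Step 2: dP = 32 * 0.001 * 41877e-6 * 0.366 / (147e-6)^2
Step 3: dP = 22697.18 Pa
Step 4: Convert to kPa: dP = 22.7 kPa


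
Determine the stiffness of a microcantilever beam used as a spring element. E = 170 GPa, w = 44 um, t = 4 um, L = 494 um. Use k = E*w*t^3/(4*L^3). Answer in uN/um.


Step 1: Convert E to consistent units (1 GPa = 1000 uN/um^2).
E = 170 GPa = 170000 uN/um^2
Step 2: Compute t^3 = 4^3 = 64
Step 3: Compute L^3 = 494^3 = 120553784
Step 4: k = 170000 * 44 * 64 / (4 * 120553784)
k = 0.9928 uN/um


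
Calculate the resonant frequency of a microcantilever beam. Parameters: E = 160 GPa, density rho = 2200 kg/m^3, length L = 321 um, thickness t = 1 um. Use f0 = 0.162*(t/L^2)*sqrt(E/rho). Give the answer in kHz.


Step 1: Convert units to SI.
t_SI = 1e-6 m, L_SI = 321e-6 m
Step 2: Calculate sqrt(E/rho).
sqrt(160e9 / 2200) = 8528.03 m/s
Step 3: Compute f0.
f0 = 0.162 * 1e-6 / (321e-6)^2 * 8528.03 = 13407.7 Hz = 13.41 kHz


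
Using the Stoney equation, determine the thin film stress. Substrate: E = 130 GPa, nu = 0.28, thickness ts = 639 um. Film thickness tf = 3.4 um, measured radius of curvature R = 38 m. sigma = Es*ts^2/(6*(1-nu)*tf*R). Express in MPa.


Step 1: Compute numerator: Es * ts^2 = 130 * 639^2 = 53081730 (GPa*um^2)
Step 2: Compute denominator (R in um): 6*(1-nu)*tf*R = 6*0.72*3.4*38e6 = 558144000.0 (um^2)
Step 3: sigma (GPa) = 53081730 / 558144000.0 = 9.5104e-02 GPa
Step 4: Convert to MPa (x1000): sigma = 95.1 MPa


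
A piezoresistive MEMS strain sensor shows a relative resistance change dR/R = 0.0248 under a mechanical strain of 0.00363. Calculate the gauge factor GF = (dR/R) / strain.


Step 1: Identify values.
dR/R = 0.0248, strain = 0.00363
Step 2: GF = (dR/R) / strain = 0.0248 / 0.00363
GF = 6.8
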